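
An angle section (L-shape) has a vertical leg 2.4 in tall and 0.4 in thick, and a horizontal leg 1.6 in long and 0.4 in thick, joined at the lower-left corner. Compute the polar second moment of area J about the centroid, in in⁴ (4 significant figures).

J ≈ 1.062 in⁴

Split into non-overlapping primitives; take the origin at the lower-left of the bounding box.
Vertical leg: 0.4 × 2.4, A = 0.96 in², y = 1.2 in, Ī = 0.4608 in⁴.
Horizontal leg (remainder): 1.2 × 0.4, A = 0.48 in², y = 0.2 in, Ī = 0.0064 in⁴.
Centroid: ȳ = ΣA·y / ΣA = 0.866667 in.
Transfer each piece to the centroidal x-axis using Ī + A·d² with d = y − 0.866667:
  vertical leg: d = 0.333333 in → contributes +0.567467 in⁴
  horizontal leg (remainder): d = -0.666667 in → contributes +0.219733 in⁴
Total I = 0.7872 in⁴.
For the y-axis: x̄ = 0.466667 in.
Repeating about the centroidal y-axis gives I_y = 0.2752 in⁴.
Polar second moment: J = I_x + I_y = 1.0624 in⁴.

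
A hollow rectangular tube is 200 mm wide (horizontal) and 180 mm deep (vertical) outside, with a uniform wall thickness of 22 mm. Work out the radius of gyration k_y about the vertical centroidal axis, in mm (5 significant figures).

k_y ≈ 72.157 mm

Decompose the section into non-overlapping parts with the origin at the bottom-left of its bounding rectangle.
Outer rectangle: 200 × 180, A = 36 000 mm², x = 100 mm, Ī = 120 000 000 mm⁴.
Inner void (subtracted): 156 × 136, A = 21 216 mm², x = 100 mm, Ī = 43 026 048 mm⁴.
By symmetry the centroid is at mid-width, x̄ = 100 mm.
All pieces are centred on the vertical centroidal axis, so I = ΣĪ (holes subtracted) = 76 973 952 mm⁴.
Radius of gyration: k = √(I/A) = √(76 973 952 / 14 784) = 72.15658 mm.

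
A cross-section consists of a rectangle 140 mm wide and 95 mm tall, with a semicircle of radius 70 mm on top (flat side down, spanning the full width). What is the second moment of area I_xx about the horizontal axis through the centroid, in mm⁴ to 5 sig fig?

Break the section into simple shapes (no overlaps), measuring from the bottom-left corner of the bounding box.
Rectangular body: 140 × 95, A = 13 300 mm², y = 47.5 mm, Ī = 10 002 708 mm⁴.
Semicircular cap: semicircle r = 70, A = 7696.902 mm², y = 124.7089 mm, Ī = 2 635 265 mm⁴.
Centroid: ȳ = ΣA·y / ΣA = 75.80272 mm.
Transfer each piece to the horizontal axis through the centroid using Ī + A·d² with d = y − 75.80272:
  rectangular body: d = -28.30272 mm → contributes +20 656 596 mm⁴
  semicircular cap: d = 48.9062 mm → contributes +21 044 840 mm⁴
Total I = 41 701 436 mm⁴.

I_xx ≈ 4.1701 × 10⁷ mm⁴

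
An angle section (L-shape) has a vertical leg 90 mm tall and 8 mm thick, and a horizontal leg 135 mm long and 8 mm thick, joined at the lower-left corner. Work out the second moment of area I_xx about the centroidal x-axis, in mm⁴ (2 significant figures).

I_xx ≈ 1.2 × 10⁶ mm⁴

Decompose the section into non-overlapping parts with the origin at the bottom-left of its bounding rectangle.
Vertical leg: 8 × 90, A = 720 mm², y = 45 mm, Ī = 486 000 mm⁴.
Horizontal leg (remainder): 127 × 8, A = 1 016 mm², y = 4 mm, Ī = 5 419 mm⁴.
Centroid: ȳ = ΣA·y / ΣA = 21 mm.
Transfer each piece to the centroidal x-axis using Ī + A·d² with d = y − 21:
  vertical leg: d = 24 mm → contributes +900 561 mm⁴
  horizontal leg (remainder): d = -17 mm → contributes +299 202 mm⁴
Total I = 1 199 763 mm⁴.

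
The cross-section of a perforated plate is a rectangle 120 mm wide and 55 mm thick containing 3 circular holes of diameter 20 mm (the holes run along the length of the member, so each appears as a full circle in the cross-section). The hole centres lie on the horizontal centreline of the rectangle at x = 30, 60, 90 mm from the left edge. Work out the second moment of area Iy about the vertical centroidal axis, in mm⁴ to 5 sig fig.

Iy ≈ 7.3310 × 10⁶ mm⁴

Treat the section as a set of non-overlapping primitives; coordinates are from the bounding-box lower-left.
Plate: 120 × 55, A = 6 600 mm², x = 60 mm, Ī = 7 920 000 mm⁴.
Hole 1 (subtracted): ⌀20, A = 314.1593 mm², x = 30 mm, Ī = 7853.982 mm⁴.
Hole 2 (subtracted): ⌀20, A = 314.1593 mm², x = 60 mm, Ī = 7853.982 mm⁴.
Hole 3 (subtracted): ⌀20, A = 314.1593 mm², x = 90 mm, Ī = 7853.982 mm⁴.
By symmetry the centroid is at mid-width, x̄ = 60 mm.
Transfer each piece to the vertical centroidal axis using Ī + A·d² with d = x − 60:
  plate: d = 0 mm → contributes +7 920 000 mm⁴
  hole 1: d = -30 mm → contributes −290597.3 mm⁴
  hole 2: d = 0 mm → contributes −7853.982 mm⁴
  hole 3: d = 30 mm → contributes −290597.3 mm⁴
Total I = 7 330 951 mm⁴.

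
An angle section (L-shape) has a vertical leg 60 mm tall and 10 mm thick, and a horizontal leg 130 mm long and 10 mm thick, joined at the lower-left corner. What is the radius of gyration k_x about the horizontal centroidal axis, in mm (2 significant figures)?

k_x ≈ 16 mm

Break the section into simple shapes (no overlaps), measuring from the bottom-left corner of the bounding box.
Vertical leg: 10 × 60, A = 600 mm², y = 30 mm, Ī = 180 000 mm⁴.
Horizontal leg (remainder): 120 × 10, A = 1 200 mm², y = 5 mm, Ī = 10 000 mm⁴.
Centroid: ȳ = ΣA·y / ΣA = 13.33 mm.
Transfer each piece to the horizontal centroidal axis using Ī + A·d² with d = y − 13.33:
  vertical leg: d = 16.67 mm → contributes +346 667 mm⁴
  horizontal leg (remainder): d = -8.333 mm → contributes +93 333 mm⁴
Total I = 440 000 mm⁴.
Radius of gyration: k = √(I/A) = √(440 000 / 1 800) = 15.63 mm.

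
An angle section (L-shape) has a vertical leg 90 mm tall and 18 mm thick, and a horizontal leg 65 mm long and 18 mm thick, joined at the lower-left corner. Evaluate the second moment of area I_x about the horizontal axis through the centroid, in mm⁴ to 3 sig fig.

I_x ≈ 1.84 × 10⁶ mm⁴

Treat the section as a set of non-overlapping primitives; coordinates are from the bounding-box lower-left.
Vertical leg: 18 × 90, A = 1 620 mm², y = 45 mm, Ī = 1 093 500 mm⁴.
Horizontal leg (remainder): 47 × 18, A = 846 mm², y = 9 mm, Ī = 22 842 mm⁴.
Centroid: ȳ = ΣA·y / ΣA = 32.65 mm.
Transfer each piece to the horizontal axis through the centroid using Ī + A·d² with d = y − 32.65:
  vertical leg: d = 12.35 mm → contributes +1 340 601 mm⁴
  horizontal leg (remainder): d = -23.65 mm → contributes +496 014 mm⁴
Total I = 1 836 615 mm⁴.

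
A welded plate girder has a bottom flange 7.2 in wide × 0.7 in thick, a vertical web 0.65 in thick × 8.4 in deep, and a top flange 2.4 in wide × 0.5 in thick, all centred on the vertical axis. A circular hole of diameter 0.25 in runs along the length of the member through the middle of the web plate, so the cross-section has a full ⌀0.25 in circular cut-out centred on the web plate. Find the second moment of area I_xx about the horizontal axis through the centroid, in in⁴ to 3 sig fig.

Decompose the section into non-overlapping parts with the origin at the bottom-left of its bounding rectangle.
Bottom plate: 7.2 × 0.7, A = 5.04 in², y = 0.35 in, Ī = 0.2058 in⁴.
Web plate: 0.65 × 8.4, A = 5.46 in², y = 4.9 in, Ī = 32.105 in⁴.
Top plate: 2.4 × 0.5, A = 1.2 in², y = 9.35 in, Ī = 0.025 in⁴.
Hole (subtracted): ⌀0.25, A = 0.049087 in², y = 4.9 in, Ī = 0.00019175 in⁴.
Centroid: ȳ = ΣA·y / ΣA = 3.3901 in.
Transfer each piece to the horizontal axis through the centroid using Ī + A·d² with d = y − 3.3901:
  bottom plate: d = -3.0401 in → contributes +46.786 in⁴
  web plate: d = 1.5099 in → contributes +44.553 in⁴
  top plate: d = 5.9599 in → contributes +42.65 in⁴
  hole: d = 1.5099 in → contributes −0.1121 in⁴
Total I = 133.88 in⁴.

I_xx ≈ 134 in⁴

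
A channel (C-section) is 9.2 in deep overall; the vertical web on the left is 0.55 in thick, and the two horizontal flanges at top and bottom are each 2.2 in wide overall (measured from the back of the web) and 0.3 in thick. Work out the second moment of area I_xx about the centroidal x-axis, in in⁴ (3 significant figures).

I_xx ≈ 55.3 in⁴

Split into non-overlapping primitives; take the origin at the lower-left of the bounding box.
Web: 0.55 × 9.2, A = 5.06 in², y = 4.6 in, Ī = 35.69 in⁴.
Top flange (beyond web): 1.65 × 0.3, A = 0.495 in², y = 9.05 in, Ī = 0.0037125 in⁴.
Bottom flange (beyond web): 1.65 × 0.3, A = 0.495 in², y = 0.15 in, Ī = 0.0037125 in⁴.
By symmetry the centroid is at mid-height, ȳ = 4.6 in.
Transfer each piece to the centroidal x-axis using Ī + A·d² with d = y − 4.6:
  web: d = 0 in → contributes +35.69 in⁴
  top flange (beyond web): d = 4.45 in → contributes +9.806 in⁴
  bottom flange (beyond web): d = -4.45 in → contributes +9.806 in⁴
Total I = 55.302 in⁴.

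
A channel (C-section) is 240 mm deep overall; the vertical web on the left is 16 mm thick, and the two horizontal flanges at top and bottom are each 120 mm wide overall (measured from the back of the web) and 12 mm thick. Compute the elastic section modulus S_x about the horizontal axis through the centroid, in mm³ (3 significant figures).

Decompose the section into non-overlapping parts with the origin at the bottom-left of its bounding rectangle.
Web: 16 × 240, A = 3 840 mm², y = 120 mm, Ī = 18 432 000 mm⁴.
Top flange (beyond web): 104 × 12, A = 1 248 mm², y = 234 mm, Ī = 14 976 mm⁴.
Bottom flange (beyond web): 104 × 12, A = 1 248 mm², y = 6 mm, Ī = 14 976 mm⁴.
By symmetry the centroid is at mid-height, ȳ = 120 mm.
Transfer each piece to the horizontal axis through the centroid using Ī + A·d² with d = y − 120:
  web: d = 0 mm → contributes +18 432 000 mm⁴
  top flange (beyond web): d = 114 mm → contributes +16 233 984 mm⁴
  bottom flange (beyond web): d = -114 mm → contributes +16 233 984 mm⁴
Total I = 50 899 968 mm⁴.
Extreme fibre distance c = 120 mm; S = I/c = 424 166 mm³.

S_x ≈ 4.24 × 10⁵ mm³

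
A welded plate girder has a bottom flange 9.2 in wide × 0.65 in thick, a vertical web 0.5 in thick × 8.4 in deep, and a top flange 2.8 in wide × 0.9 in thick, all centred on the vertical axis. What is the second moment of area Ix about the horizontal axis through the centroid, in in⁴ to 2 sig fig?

Ix ≈ 180 in⁴

Split into non-overlapping primitives; take the origin at the lower-left of the bounding box.
Bottom plate: 9.2 × 0.65, A = 5.98 in², y = 0.325 in, Ī = 0.2105 in⁴.
Web plate: 0.5 × 8.4, A = 4.2 in², y = 4.85 in, Ī = 24.7 in⁴.
Top plate: 2.8 × 0.9, A = 2.52 in², y = 9.5 in, Ī = 0.1701 in⁴.
Centroid: ȳ = ΣA·y / ΣA = 3.642 in.
Transfer each piece to the horizontal axis through the centroid using Ī + A·d² with d = y − 3.642:
  bottom plate: d = -3.317 in → contributes +66.01 in⁴
  web plate: d = 1.208 in → contributes +30.82 in⁴
  top plate: d = 5.858 in → contributes +86.65 in⁴
Total I = 183.5 in⁴.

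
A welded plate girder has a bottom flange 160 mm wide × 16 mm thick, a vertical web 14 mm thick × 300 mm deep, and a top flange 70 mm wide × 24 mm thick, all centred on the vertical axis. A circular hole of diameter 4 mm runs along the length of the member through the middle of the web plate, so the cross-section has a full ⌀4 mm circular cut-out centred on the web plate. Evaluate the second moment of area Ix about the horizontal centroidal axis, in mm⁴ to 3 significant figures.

Ix ≈ 1.38 × 10⁸ mm⁴

Split into non-overlapping primitives; take the origin at the lower-left of the bounding box.
Bottom plate: 160 × 16, A = 2 560 mm², y = 8 mm, Ī = 54 613 mm⁴.
Web plate: 14 × 300, A = 4 200 mm², y = 166 mm, Ī = 31 500 000 mm⁴.
Top plate: 70 × 24, A = 1 680 mm², y = 328 mm, Ī = 80 640 mm⁴.
Hole (subtracted): ⌀4, A = 12.566 mm², y = 166 mm, Ī = 12.566 mm⁴.
Centroid: ȳ = ΣA·y / ΣA = 150.3 mm.
Transfer each piece to the horizontal centroidal axis using Ī + A·d² with d = y − 150.3:
  bottom plate: d = -142.3 mm → contributes +51 891 992 mm⁴
  web plate: d = 15.701 mm → contributes +32 535 403 mm⁴
  top plate: d = 177.7 mm → contributes +53 131 146 mm⁴
  hole: d = 15.701 mm → contributes −3110.5 mm⁴
Total I = 137 555 431 mm⁴.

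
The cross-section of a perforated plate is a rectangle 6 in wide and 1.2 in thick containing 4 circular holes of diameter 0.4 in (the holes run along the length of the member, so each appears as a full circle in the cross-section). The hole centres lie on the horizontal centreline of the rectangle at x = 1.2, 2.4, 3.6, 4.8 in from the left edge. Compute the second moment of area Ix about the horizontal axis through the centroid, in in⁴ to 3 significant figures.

Treat the section as a set of non-overlapping primitives; coordinates are from the bounding-box lower-left.
Plate: 6 × 1.2, A = 7.2 in², y = 0.6 in, Ī = 0.864 in⁴.
Hole 1 (subtracted): ⌀0.4, A = 0.12566 in², y = 0.6 in, Ī = 0.0012566 in⁴.
Hole 2 (subtracted): ⌀0.4, A = 0.12566 in², y = 0.6 in, Ī = 0.0012566 in⁴.
Hole 3 (subtracted): ⌀0.4, A = 0.12566 in², y = 0.6 in, Ī = 0.0012566 in⁴.
Hole 4 (subtracted): ⌀0.4, A = 0.12566 in², y = 0.6 in, Ī = 0.0012566 in⁴.
By symmetry the centroid is at mid-height, ȳ = 0.6 in.
All pieces are centred on the horizontal axis through the centroid, so I = ΣĪ (holes subtracted) = 0.85897 in⁴.

Ix ≈ 0.859 in⁴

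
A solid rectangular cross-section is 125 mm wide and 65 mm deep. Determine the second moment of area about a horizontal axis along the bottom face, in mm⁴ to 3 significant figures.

The section: 125 × 65, A = 8 125 mm², y = 32.5 mm, Ī = 2 860 677 mm⁴.
Transfer it to the bottom edge using Ī + A·d² with d = y − 0:
  the section: d = 32.5 mm → contributes +11 442 708 mm⁴
Total I = 11 442 708 mm⁴.

I_base ≈ 1.14 × 10⁷ mm⁴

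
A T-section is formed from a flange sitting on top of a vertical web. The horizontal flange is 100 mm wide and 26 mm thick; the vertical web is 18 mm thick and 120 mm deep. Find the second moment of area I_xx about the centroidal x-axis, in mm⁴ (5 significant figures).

I_xx ≈ 9.0258 × 10⁶ mm⁴

Split into non-overlapping primitives; take the origin at the lower-left of the bounding box.
Flange: 100 × 26, A = 2 600 mm², y = 133 mm, Ī = 146466.7 mm⁴.
Web: 18 × 120, A = 2 160 mm², y = 60 mm, Ī = 2 592 000 mm⁴.
Centroid: ȳ = ΣA·y / ΣA = 99.87395 mm.
Transfer each piece to the centroidal x-axis using Ī + A·d² with d = y − 99.87395:
  flange: d = 33.12605 mm → contributes +2 999 538 mm⁴
  web: d = -39.87395 mm → contributes +6 026 253 mm⁴
Total I = 9 025 791 mm⁴.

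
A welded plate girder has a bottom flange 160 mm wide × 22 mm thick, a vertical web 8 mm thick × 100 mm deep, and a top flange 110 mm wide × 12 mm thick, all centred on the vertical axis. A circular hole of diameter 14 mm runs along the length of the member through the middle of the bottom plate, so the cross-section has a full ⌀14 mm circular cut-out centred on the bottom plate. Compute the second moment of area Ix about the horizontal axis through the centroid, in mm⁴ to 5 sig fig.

Ix ≈ 1.4340 × 10⁷ mm⁴

Split into non-overlapping primitives; take the origin at the lower-left of the bounding box.
Bottom plate: 160 × 22, A = 3 520 mm², y = 11 mm, Ī = 141973.3 mm⁴.
Web plate: 8 × 100, A = 800 mm², y = 72 mm, Ī = 666666.7 mm⁴.
Top plate: 110 × 12, A = 1 320 mm², y = 128 mm, Ī = 15 840 mm⁴.
Hole (subtracted): ⌀14, A = 153.938 mm², y = 11 mm, Ī = 1885.741 mm⁴.
Centroid: ȳ = ΣA·y / ΣA = 48.04661 mm.
Transfer each piece to the horizontal axis through the centroid using Ī + A·d² with d = y − 48.04661:
  bottom plate: d = -37.04661 mm → contributes +4 973 002 mm⁴
  web plate: d = 23.95339 mm → contributes +1 125 679 mm⁴
  top plate: d = 79.95339 mm → contributes +8 453 999 mm⁴
  hole: d = -37.04661 mm → contributes −213158.2 mm⁴
Total I = 14 339 521 mm⁴.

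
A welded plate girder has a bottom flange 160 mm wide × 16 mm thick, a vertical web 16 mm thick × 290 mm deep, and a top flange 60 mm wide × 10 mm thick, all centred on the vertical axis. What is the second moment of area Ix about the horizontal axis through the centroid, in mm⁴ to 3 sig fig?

Split into non-overlapping primitives; take the origin at the lower-left of the bounding box.
Bottom plate: 160 × 16, A = 2 560 mm², y = 8 mm, Ī = 54 613 mm⁴.
Web plate: 16 × 290, A = 4 640 mm², y = 161 mm, Ī = 32 518 667 mm⁴.
Top plate: 60 × 10, A = 600 mm², y = 311 mm, Ī = 5 000 mm⁴.
Centroid: ȳ = ΣA·y / ΣA = 122.32 mm.
Transfer each piece to the horizontal axis through the centroid using Ī + A·d² with d = y − 122.32:
  bottom plate: d = -114.32 mm → contributes +33 513 214 mm⁴
  web plate: d = 38.677 mm → contributes +39 459 663 mm⁴
  top plate: d = 188.68 mm → contributes +21 364 389 mm⁴
Total I = 94 337 266 mm⁴.

Ix ≈ 9.43 × 10⁷ mm⁴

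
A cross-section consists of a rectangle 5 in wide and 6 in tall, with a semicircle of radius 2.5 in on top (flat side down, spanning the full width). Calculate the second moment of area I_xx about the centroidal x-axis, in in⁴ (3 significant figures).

I_xx ≈ 216 in⁴

Decompose the section into non-overlapping parts with the origin at the bottom-left of its bounding rectangle.
Rectangular body: 5 × 6, A = 30 in², y = 3 in, Ī = 90 in⁴.
Semicircular cap: semicircle r = 2.5, A = 9.8175 in², y = 7.061 in, Ī = 4.2874 in⁴.
Centroid: ȳ = ΣA·y / ΣA = 4.0013 in.
Transfer each piece to the centroidal x-axis using Ī + A·d² with d = y − 4.0013:
  rectangular body: d = -1.0013 in → contributes +120.08 in⁴
  semicircular cap: d = 3.0597 in → contributes +96.198 in⁴
Total I = 216.28 in⁴.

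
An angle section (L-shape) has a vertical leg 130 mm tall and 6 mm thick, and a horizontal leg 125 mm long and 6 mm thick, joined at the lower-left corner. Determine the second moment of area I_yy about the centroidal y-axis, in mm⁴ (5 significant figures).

I_yy ≈ 2.3011 × 10⁶ mm⁴

Treat the section as a set of non-overlapping primitives; coordinates are from the bounding-box lower-left.
Vertical leg: 6 × 130, A = 780 mm², x = 3 mm, Ī = 2 340 mm⁴.
Horizontal leg (remainder): 119 × 6, A = 714 mm², x = 65.5 mm, Ī = 842579.5 mm⁴.
Centroid: x̄ = ΣA·x / ΣA = 32.86948 mm.
Transfer each piece to the centroidal y-axis using Ī + A·d² with d = x − 32.86948:
  vertical leg: d = -29.86948 mm → contributes +698244.9 mm⁴
  horizontal leg (remainder): d = 32.63052 mm → contributes +1 602 812 mm⁴
Total I = 2 301 057 mm⁴.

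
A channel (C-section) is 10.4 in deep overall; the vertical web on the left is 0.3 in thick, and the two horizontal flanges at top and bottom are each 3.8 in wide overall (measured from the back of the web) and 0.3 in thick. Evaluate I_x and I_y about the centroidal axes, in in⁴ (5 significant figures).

I_x ≈ 81.693 in⁴, I_y ≈ 6.6983 in⁴

Split into non-overlapping primitives; take the origin at the lower-left of the bounding box.
Web: 0.3 × 10.4, A = 3.12 in², y = 5.2 in, Ī = 28.1216 in⁴.
Top flange (beyond web): 3.5 × 0.3, A = 1.05 in², y = 10.25 in, Ī = 0.007875 in⁴.
Bottom flange (beyond web): 3.5 × 0.3, A = 1.05 in², y = 0.15 in, Ī = 0.007875 in⁴.
By symmetry the centroid is at mid-height, ȳ = 5.2 in.
Transfer each piece to the centroidal x-axis using Ī + A·d² with d = y − 5.2:
  web: d = 0 in → contributes +28.1216 in⁴
  top flange (beyond web): d = 5.05 in → contributes +26.7855 in⁴
  bottom flange (beyond web): d = -5.05 in → contributes +26.7855 in⁴
Total I = 81.6926 in⁴.
For the y-axis: x̄ = 0.9143678 in.
Repeating about the centroidal y-axis gives I_y = 6.698322 in⁴.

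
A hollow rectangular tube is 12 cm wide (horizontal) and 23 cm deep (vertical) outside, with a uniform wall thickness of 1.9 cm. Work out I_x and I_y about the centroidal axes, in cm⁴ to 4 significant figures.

I_x ≈ 7330 cm⁴, I_y ≈ 2430 cm⁴

Break the section into simple shapes (no overlaps), measuring from the bottom-left corner of the bounding box.
Outer rectangle: 12 × 23, A = 276 cm², y = 11.5 cm, Ī = 12 167 cm⁴.
Inner void (subtracted): 8.2 × 19.2, A = 157.44 cm², y = 11.5 cm, Ī = 4836.56 cm⁴.
By symmetry the centroid is at mid-height, ȳ = 11.5 cm.
All pieces are centred on the centroidal x-axis, so I = ΣĪ (holes subtracted) = 7330.44 cm⁴.
Repeating about the centroidal y-axis gives I_y = 2429.81 cm⁴.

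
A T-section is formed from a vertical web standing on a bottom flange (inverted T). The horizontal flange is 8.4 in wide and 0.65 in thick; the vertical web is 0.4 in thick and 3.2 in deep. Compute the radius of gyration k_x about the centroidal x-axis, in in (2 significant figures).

k_x ≈ 0.87 in

Treat the section as a set of non-overlapping primitives; coordinates are from the bounding-box lower-left.
Flange: 8.4 × 0.65, A = 5.46 in², y = 0.325 in, Ī = 0.1922 in⁴.
Web: 0.4 × 3.2, A = 1.28 in², y = 2.25 in, Ī = 1.092 in⁴.
Centroid: ȳ = ΣA·y / ΣA = 0.6906 in.
Transfer each piece to the centroidal x-axis using Ī + A·d² with d = y − 0.6906:
  flange: d = -0.3656 in → contributes +0.922 in⁴
  web: d = 1.559 in → contributes +4.205 in⁴
Total I = 5.127 in⁴.
Radius of gyration: k = √(I/A) = √(5.127 / 6.74) = 0.8722 in.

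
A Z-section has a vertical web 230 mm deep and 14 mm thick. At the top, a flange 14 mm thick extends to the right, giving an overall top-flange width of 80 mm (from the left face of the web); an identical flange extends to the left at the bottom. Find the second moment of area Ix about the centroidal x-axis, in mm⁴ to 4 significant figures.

Ix ≈ 3.578 × 10⁷ mm⁴

Treat the section as a set of non-overlapping primitives; coordinates are from the bounding-box lower-left.
Web: 14 × 230, A = 3 220 mm², y = 115 mm, Ī = 14 194 833 mm⁴.
Top flange (beyond web): 66 × 14, A = 924 mm², y = 223 mm, Ī = 15 092 mm⁴.
Bottom flange (beyond web): 66 × 14, A = 924 mm², y = 7 mm, Ī = 15 092 mm⁴.
Centroid: ȳ = ΣA·y / ΣA = 115 mm.
Transfer each piece to the centroidal x-axis using Ī + A·d² with d = y − 115:
  web: d = 0 mm → contributes +14 194 833 mm⁴
  top flange (beyond web): d = 108 mm → contributes +10 792 628 mm⁴
  bottom flange (beyond web): d = -108 mm → contributes +10 792 628 mm⁴
Total I = 35 780 089 mm⁴.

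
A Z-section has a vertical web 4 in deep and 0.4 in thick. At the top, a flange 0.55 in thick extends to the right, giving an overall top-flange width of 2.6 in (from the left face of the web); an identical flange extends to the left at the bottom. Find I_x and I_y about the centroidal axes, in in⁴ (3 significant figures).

I_x ≈ 9.40 in⁴, I_y ≈ 5.09 in⁴

Decompose the section into non-overlapping parts with the origin at the bottom-left of its bounding rectangle.
Web: 0.4 × 4, A = 1.6 in², y = 2 in, Ī = 2.1333 in⁴.
Top flange (beyond web): 2.2 × 0.55, A = 1.21 in², y = 3.725 in, Ī = 0.030502 in⁴.
Bottom flange (beyond web): 2.2 × 0.55, A = 1.21 in², y = 0.275 in, Ī = 0.030502 in⁴.
Centroid: ȳ = ΣA·y / ΣA = 2 in.
Transfer each piece to the centroidal x-axis using Ī + A·d² with d = y − 2:
  web: d = 0 in → contributes +2.1333 in⁴
  top flange (beyond web): d = 1.725 in → contributes +3.631 in⁴
  bottom flange (beyond web): d = -1.725 in → contributes +3.631 in⁴
Total I = 9.3954 in⁴.
For the y-axis: x̄ = 2.4 in.
Repeating about the centroidal y-axis gives I_y = 5.0872 in⁴.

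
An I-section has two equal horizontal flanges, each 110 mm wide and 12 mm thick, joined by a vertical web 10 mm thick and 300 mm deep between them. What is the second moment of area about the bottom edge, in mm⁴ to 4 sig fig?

I_base ≈ 2.348 × 10⁸ mm⁴

Break the section into simple shapes (no overlaps), measuring from the bottom-left corner of the bounding box.
Bottom flange: 110 × 12, A = 1 320 mm², y = 6 mm, Ī = 15 840 mm⁴.
Web: 10 × 300, A = 3 000 mm², y = 162 mm, Ī = 22 500 000 mm⁴.
Top flange: 110 × 12, A = 1 320 mm², y = 318 mm, Ī = 15 840 mm⁴.
Transfer each piece to a horizontal axis along the bottom face using Ī + A·d² with d = y − 0:
  bottom flange: d = 6 mm → contributes +63 360 mm⁴
  web: d = 162 mm → contributes +101 232 000 mm⁴
  top flange: d = 318 mm → contributes +133 499 520 mm⁴
Total I = 234 794 880 mm⁴.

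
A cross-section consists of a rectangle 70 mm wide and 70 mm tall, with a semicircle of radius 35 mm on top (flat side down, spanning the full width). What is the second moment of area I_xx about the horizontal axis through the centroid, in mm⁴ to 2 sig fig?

Break the section into simple shapes (no overlaps), measuring from the bottom-left corner of the bounding box.
Rectangular body: 70 × 70, A = 4 900 mm², y = 35 mm, Ī = 2 000 833 mm⁴.
Semicircular cap: semicircle r = 35, A = 1 924 mm², y = 84.85 mm, Ī = 164 704 mm⁴.
Centroid: ȳ = ΣA·y / ΣA = 49.06 mm.
Transfer each piece to the horizontal axis through the centroid using Ī + A·d² with d = y − 49.06:
  rectangular body: d = -14.06 mm → contributes +2 969 132 mm⁴
  semicircular cap: d = 35.8 mm → contributes +2 630 456 mm⁴
Total I = 5 599 588 mm⁴.

I_xx ≈ 5.6 × 10⁶ mm⁴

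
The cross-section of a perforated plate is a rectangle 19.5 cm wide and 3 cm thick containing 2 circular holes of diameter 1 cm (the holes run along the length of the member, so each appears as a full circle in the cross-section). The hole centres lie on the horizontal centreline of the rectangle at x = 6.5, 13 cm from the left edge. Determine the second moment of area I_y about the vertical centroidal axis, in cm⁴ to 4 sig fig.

I_y ≈ 1837 cm⁴

Treat the section as a set of non-overlapping primitives; coordinates are from the bounding-box lower-left.
Plate: 19.5 × 3, A = 58.5 cm², x = 9.75 cm, Ī = 1853.72 cm⁴.
Hole 1 (subtracted): ⌀1, A = 0.785398 cm², x = 6.5 cm, Ī = 0.0490874 cm⁴.
Hole 2 (subtracted): ⌀1, A = 0.785398 cm², x = 13 cm, Ī = 0.0490874 cm⁴.
By symmetry the centroid is at mid-width, x̄ = 9.75 cm.
Transfer each piece to the vertical centroidal axis using Ī + A·d² with d = x − 9.75:
  plate: d = 0 cm → contributes +1853.72 cm⁴
  hole 1: d = -3.25 cm → contributes −8.34486 cm⁴
  hole 2: d = 3.25 cm → contributes −8.34486 cm⁴
Total I = 1837.03 cm⁴.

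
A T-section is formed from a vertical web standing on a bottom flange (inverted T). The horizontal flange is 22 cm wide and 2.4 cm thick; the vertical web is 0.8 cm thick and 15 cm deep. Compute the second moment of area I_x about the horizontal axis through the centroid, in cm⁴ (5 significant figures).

I_x ≈ 990.42 cm⁴

Split into non-overlapping primitives; take the origin at the lower-left of the bounding box.
Flange: 22 × 2.4, A = 52.8 cm², y = 1.2 cm, Ī = 25.344 cm⁴.
Web: 0.8 × 15, A = 12 cm², y = 9.9 cm, Ī = 225 cm⁴.
Centroid: ȳ = ΣA·y / ΣA = 2.811111 cm.
Transfer each piece to the horizontal axis through the centroid using Ī + A·d² with d = y − 2.811111:
  flange: d = -1.611111 cm → contributes +162.3959 cm⁴
  web: d = 7.088889 cm → contributes +828.0281 cm⁴
Total I = 990.424 cm⁴.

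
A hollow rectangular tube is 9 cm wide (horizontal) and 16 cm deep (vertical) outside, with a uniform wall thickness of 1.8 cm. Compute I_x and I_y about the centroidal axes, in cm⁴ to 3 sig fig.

I_x ≈ 2210 cm⁴, I_y ≈ 809 cm⁴

Split into non-overlapping primitives; take the origin at the lower-left of the bounding box.
Outer rectangle: 9 × 16, A = 144 cm², y = 8 cm, Ī = 3 072 cm⁴.
Inner void (subtracted): 5.4 × 12.4, A = 66.96 cm², y = 8 cm, Ī = 857.98 cm⁴.
By symmetry the centroid is at mid-height, ȳ = 8 cm.
All pieces are centred on the centroidal x-axis, so I = ΣĪ (holes subtracted) = 2 214 cm⁴.
Repeating about the centroidal y-axis gives I_y = 809.29 cm⁴.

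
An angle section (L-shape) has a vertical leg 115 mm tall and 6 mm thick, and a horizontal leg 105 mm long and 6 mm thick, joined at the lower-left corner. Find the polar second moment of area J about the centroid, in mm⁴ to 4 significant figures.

J ≈ 3.077 × 10⁶ mm⁴

Split into non-overlapping primitives; take the origin at the lower-left of the bounding box.
Vertical leg: 6 × 115, A = 690 mm², y = 57.5 mm, Ī = 760 438 mm⁴.
Horizontal leg (remainder): 99 × 6, A = 594 mm², y = 3 mm, Ī = 1 782 mm⁴.
Centroid: ȳ = ΣA·y / ΣA = 32.2874 mm.
Transfer each piece to the centroidal x-axis using Ī + A·d² with d = y − 32.2874:
  vertical leg: d = 25.2126 mm → contributes +1 199 054 mm⁴
  horizontal leg (remainder): d = -29.2874 mm → contributes +511 286 mm⁴
Total I = 1 710 340 mm⁴.
For the y-axis: x̄ = 27.2874 mm.
Repeating about the centroidal y-axis gives I_y = 1 367 030 mm⁴.
Polar second moment: J = I_x + I_y = 3 077 370 mm⁴.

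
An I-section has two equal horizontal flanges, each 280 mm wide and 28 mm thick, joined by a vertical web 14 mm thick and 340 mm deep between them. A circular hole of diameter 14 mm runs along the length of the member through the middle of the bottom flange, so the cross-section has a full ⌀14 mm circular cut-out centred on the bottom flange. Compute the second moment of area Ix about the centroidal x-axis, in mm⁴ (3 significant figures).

Split into non-overlapping primitives; take the origin at the lower-left of the bounding box.
Bottom flange: 280 × 28, A = 7 840 mm², y = 14 mm, Ī = 512 213 mm⁴.
Web: 14 × 340, A = 4 760 mm², y = 198 mm, Ī = 45 854 667 mm⁴.
Top flange: 280 × 28, A = 7 840 mm², y = 382 mm, Ī = 512 213 mm⁴.
Hole (subtracted): ⌀14, A = 153.94 mm², y = 14 mm, Ī = 1885.7 mm⁴.
Centroid: ȳ = ΣA·y / ΣA = 199.4 mm.
Transfer each piece to the centroidal x-axis using Ī + A·d² with d = y − 199.4:
  bottom flange: d = -185.4 mm → contributes +269 986 913 mm⁴
  web: d = -1.3963 mm → contributes +45 863 946 mm⁴
  top flange: d = 182.6 mm → contributes +261 930 163 mm⁴
  hole: d = -185.4 mm → contributes −5 293 009 mm⁴
Total I = 572 488 013 mm⁴.

Ix ≈ 5.72 × 10⁸ mm⁴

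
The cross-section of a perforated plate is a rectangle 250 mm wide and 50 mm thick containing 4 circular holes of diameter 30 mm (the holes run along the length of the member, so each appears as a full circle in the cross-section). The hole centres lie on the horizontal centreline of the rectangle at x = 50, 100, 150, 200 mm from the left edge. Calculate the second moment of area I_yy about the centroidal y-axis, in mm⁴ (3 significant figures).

I_yy ≈ 5.61 × 10⁷ mm⁴

Treat the section as a set of non-overlapping primitives; coordinates are from the bounding-box lower-left.
Plate: 250 × 50, A = 12 500 mm², x = 125 mm, Ī = 65 104 167 mm⁴.
Hole 1 (subtracted): ⌀30, A = 706.86 mm², x = 50 mm, Ī = 39 761 mm⁴.
Hole 2 (subtracted): ⌀30, A = 706.86 mm², x = 100 mm, Ī = 39 761 mm⁴.
Hole 3 (subtracted): ⌀30, A = 706.86 mm², x = 150 mm, Ī = 39 761 mm⁴.
Hole 4 (subtracted): ⌀30, A = 706.86 mm², x = 200 mm, Ī = 39 761 mm⁴.
By symmetry the centroid is at mid-width, x̄ = 125 mm.
Transfer each piece to the centroidal y-axis using Ī + A·d² with d = x − 125:
  plate: d = 0 mm → contributes +65 104 167 mm⁴
  hole 1: d = -75 mm → contributes −4 015 839 mm⁴
  hole 2: d = -25 mm → contributes −481 547 mm⁴
  hole 3: d = 25 mm → contributes −481 547 mm⁴
  hole 4: d = 75 mm → contributes −4 015 839 mm⁴
Total I = 56 109 394 mm⁴.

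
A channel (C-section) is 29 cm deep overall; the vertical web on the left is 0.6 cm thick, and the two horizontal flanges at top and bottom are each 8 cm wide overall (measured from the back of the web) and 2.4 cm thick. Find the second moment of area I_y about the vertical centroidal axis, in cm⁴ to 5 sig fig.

Decompose the section into non-overlapping parts with the origin at the bottom-left of its bounding rectangle.
Web: 0.6 × 29, A = 17.4 cm², x = 0.3 cm, Ī = 0.522 cm⁴.
Top flange (beyond web): 7.4 × 2.4, A = 17.76 cm², x = 4.3 cm, Ī = 81.0448 cm⁴.
Bottom flange (beyond web): 7.4 × 2.4, A = 17.76 cm², x = 4.3 cm, Ī = 81.0448 cm⁴.
Centroid: x̄ = ΣA·x / ΣA = 2.984807 cm.
Transfer each piece to the vertical centroidal axis using Ī + A·d² with d = x − 2.984807:
  web: d = -2.684807 cm → contributes +125.9445 cm⁴
  top flange (beyond web): d = 1.315193 cm → contributes +111.7648 cm⁴
  bottom flange (beyond web): d = 1.315193 cm → contributes +111.7648 cm⁴
Total I = 349.4742 cm⁴.

I_y ≈ 349.47 cm⁴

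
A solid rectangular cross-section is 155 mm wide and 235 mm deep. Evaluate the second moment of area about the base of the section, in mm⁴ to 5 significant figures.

The section: 155 × 235, A = 36 425 mm², y = 117.5 mm, Ī = 167 630 885 mm⁴.
Transfer it to a horizontal axis along the bottom face using Ī + A·d² with d = y − 0:
  the section: d = 117.5 mm → contributes +670 523 542 mm⁴
Total I = 670 523 542 mm⁴.

I_base ≈ 6.7052 × 10⁸ mm⁴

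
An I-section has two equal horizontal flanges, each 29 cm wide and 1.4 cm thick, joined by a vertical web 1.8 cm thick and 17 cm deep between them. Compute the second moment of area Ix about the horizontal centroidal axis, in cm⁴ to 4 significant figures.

Decompose the section into non-overlapping parts with the origin at the bottom-left of its bounding rectangle.
Bottom flange: 29 × 1.4, A = 40.6 cm², y = 0.7 cm, Ī = 6.63133 cm⁴.
Web: 1.8 × 17, A = 30.6 cm², y = 9.9 cm, Ī = 736.95 cm⁴.
Top flange: 29 × 1.4, A = 40.6 cm², y = 19.1 cm, Ī = 6.63133 cm⁴.
By symmetry the centroid is at mid-height, ȳ = 9.9 cm.
Transfer each piece to the horizontal centroidal axis using Ī + A·d² with d = y − 9.9:
  bottom flange: d = -9.2 cm → contributes +3443.02 cm⁴
  web: d = 0 cm → contributes +736.95 cm⁴
  top flange: d = 9.2 cm → contributes +3443.02 cm⁴
Total I = 7622.98 cm⁴.

Ix ≈ 7623 cm⁴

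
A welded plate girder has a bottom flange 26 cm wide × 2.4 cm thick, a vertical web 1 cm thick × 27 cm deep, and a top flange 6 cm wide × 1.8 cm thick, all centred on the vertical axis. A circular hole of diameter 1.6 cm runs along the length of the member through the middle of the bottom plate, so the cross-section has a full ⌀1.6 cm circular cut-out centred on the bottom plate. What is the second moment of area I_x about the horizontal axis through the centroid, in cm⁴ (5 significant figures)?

Decompose the section into non-overlapping parts with the origin at the bottom-left of its bounding rectangle.
Bottom plate: 26 × 2.4, A = 62.4 cm², y = 1.2 cm, Ī = 29.952 cm⁴.
Web plate: 1 × 27, A = 27 cm², y = 15.9 cm, Ī = 1640.25 cm⁴.
Top plate: 6 × 1.8, A = 10.8 cm², y = 30.3 cm, Ī = 2.916 cm⁴.
Hole (subtracted): ⌀1.6, A = 2.010619 cm², y = 1.2 cm, Ī = 0.3216991 cm⁴.
Centroid: ȳ = ΣA·y / ΣA = 8.442942 cm.
Transfer each piece to the horizontal axis through the centroid using Ī + A·d² with d = y − 8.442942:
  bottom plate: d = -7.242942 cm → contributes +3303.469 cm⁴
  web plate: d = 7.457058 cm → contributes +3141.658 cm⁴
  top plate: d = 21.85706 cm → contributes +5162.411 cm⁴
  hole: d = -7.242942 cm → contributes −105.7992 cm⁴
Total I = 11501.74 cm⁴.

I_x ≈ 1.1502 × 10⁴ cm⁴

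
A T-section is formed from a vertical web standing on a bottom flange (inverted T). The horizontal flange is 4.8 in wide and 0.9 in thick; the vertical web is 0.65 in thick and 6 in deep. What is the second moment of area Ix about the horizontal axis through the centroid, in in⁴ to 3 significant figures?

Treat the section as a set of non-overlapping primitives; coordinates are from the bounding-box lower-left.
Flange: 4.8 × 0.9, A = 4.32 in², y = 0.45 in, Ī = 0.2916 in⁴.
Web: 0.65 × 6, A = 3.9 in², y = 3.9 in, Ī = 11.7 in⁴.
Centroid: ȳ = ΣA·y / ΣA = 2.0869 in.
Transfer each piece to the horizontal axis through the centroid using Ī + A·d² with d = y − 2.0869:
  flange: d = -1.6369 in → contributes +11.866 in⁴
  web: d = 1.8131 in → contributes +24.521 in⁴
Total I = 36.387 in⁴.

Ix ≈ 36.4 in⁴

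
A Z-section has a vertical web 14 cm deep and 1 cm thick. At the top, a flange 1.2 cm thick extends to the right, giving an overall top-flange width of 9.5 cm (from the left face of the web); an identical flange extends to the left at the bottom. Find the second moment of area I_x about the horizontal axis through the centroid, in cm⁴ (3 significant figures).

Treat the section as a set of non-overlapping primitives; coordinates are from the bounding-box lower-left.
Web: 1 × 14, A = 14 cm², y = 7 cm, Ī = 228.67 cm⁴.
Top flange (beyond web): 8.5 × 1.2, A = 10.2 cm², y = 13.4 cm, Ī = 1.224 cm⁴.
Bottom flange (beyond web): 8.5 × 1.2, A = 10.2 cm², y = 0.6 cm, Ī = 1.224 cm⁴.
Centroid: ȳ = ΣA·y / ΣA = 7 cm.
Transfer each piece to the horizontal axis through the centroid using Ī + A·d² with d = y − 7:
  web: d = 0 cm → contributes +228.67 cm⁴
  top flange (beyond web): d = 6.4 cm → contributes +419.02 cm⁴
  bottom flange (beyond web): d = -6.4 cm → contributes +419.02 cm⁴
Total I = 1066.7 cm⁴.

I_x ≈ 1070 cm⁴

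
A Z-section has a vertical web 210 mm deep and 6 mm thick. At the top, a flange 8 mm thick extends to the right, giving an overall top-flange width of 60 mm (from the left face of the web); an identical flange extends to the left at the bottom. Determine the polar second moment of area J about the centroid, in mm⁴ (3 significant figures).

Split into non-overlapping primitives; take the origin at the lower-left of the bounding box.
Web: 6 × 210, A = 1 260 mm², y = 105 mm, Ī = 4 630 500 mm⁴.
Top flange (beyond web): 54 × 8, A = 432 mm², y = 206 mm, Ī = 2 304 mm⁴.
Bottom flange (beyond web): 54 × 8, A = 432 mm², y = 4 mm, Ī = 2 304 mm⁴.
Centroid: ȳ = ΣA·y / ΣA = 105 mm.
Transfer each piece to the centroidal x-axis using Ī + A·d² with d = y − 105:
  web: d = 0 mm → contributes +4 630 500 mm⁴
  top flange (beyond web): d = 101 mm → contributes +4 409 136 mm⁴
  bottom flange (beyond web): d = -101 mm → contributes +4 409 136 mm⁴
Total I = 13 448 772 mm⁴.
For the y-axis: x̄ = 57 mm.
Repeating about the centroidal y-axis gives I_y = 991 332 mm⁴.
Polar second moment: J = I_x + I_y = 14 440 104 mm⁴.

J ≈ 1.44 × 10⁷ mm⁴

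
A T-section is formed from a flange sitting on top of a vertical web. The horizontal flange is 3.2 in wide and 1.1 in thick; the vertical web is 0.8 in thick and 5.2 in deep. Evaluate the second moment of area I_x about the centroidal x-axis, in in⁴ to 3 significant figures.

I_x ≈ 28.6 in⁴

Treat the section as a set of non-overlapping primitives; coordinates are from the bounding-box lower-left.
Flange: 3.2 × 1.1, A = 3.52 in², y = 5.75 in, Ī = 0.35493 in⁴.
Web: 0.8 × 5.2, A = 4.16 in², y = 2.6 in, Ī = 9.3739 in⁴.
Centroid: ȳ = ΣA·y / ΣA = 4.0438 in.
Transfer each piece to the centroidal x-axis using Ī + A·d² with d = y − 4.0438:
  flange: d = 1.7063 in → contributes +10.603 in⁴
  web: d = -1.4438 in → contributes +18.045 in⁴
Total I = 28.648 in⁴.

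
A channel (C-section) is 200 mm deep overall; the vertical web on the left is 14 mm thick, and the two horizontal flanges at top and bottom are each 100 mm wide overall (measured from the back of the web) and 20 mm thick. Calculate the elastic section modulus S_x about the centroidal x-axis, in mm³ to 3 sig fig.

Break the section into simple shapes (no overlaps), measuring from the bottom-left corner of the bounding box.
Web: 14 × 200, A = 2 800 mm², y = 100 mm, Ī = 9 333 333 mm⁴.
Top flange (beyond web): 86 × 20, A = 1 720 mm², y = 190 mm, Ī = 57 333 mm⁴.
Bottom flange (beyond web): 86 × 20, A = 1 720 mm², y = 10 mm, Ī = 57 333 mm⁴.
By symmetry the centroid is at mid-height, ȳ = 100 mm.
Transfer each piece to the centroidal x-axis using Ī + A·d² with d = y − 100:
  web: d = 0 mm → contributes +9 333 333 mm⁴
  top flange (beyond web): d = 90 mm → contributes +13 989 333 mm⁴
  bottom flange (beyond web): d = -90 mm → contributes +13 989 333 mm⁴
Total I = 37 312 000 mm⁴.
Extreme fibre distance c = 100 mm; S = I/c = 373 120 mm³.

S_x ≈ 3.73 × 10⁵ mm³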